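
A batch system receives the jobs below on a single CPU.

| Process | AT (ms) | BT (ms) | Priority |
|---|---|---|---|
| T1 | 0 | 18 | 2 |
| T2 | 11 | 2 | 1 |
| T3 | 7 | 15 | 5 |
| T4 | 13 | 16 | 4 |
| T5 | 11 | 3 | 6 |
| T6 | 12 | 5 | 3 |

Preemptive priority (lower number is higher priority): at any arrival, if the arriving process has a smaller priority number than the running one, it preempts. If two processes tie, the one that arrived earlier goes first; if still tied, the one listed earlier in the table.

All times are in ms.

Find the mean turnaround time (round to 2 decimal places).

26.67

Gantt: | T1 0-11 | T2 11-13 | T1 13-20 | T6 20-25 | T4 25-41 | T3 41-56 | T5 56-59 |
Completion: T1=20  T2=13  T3=56  T4=41  T5=59  T6=25
Turnaround (C−A): T1=20  T2=2  T3=49  T4=28  T5=48  T6=13
Turnaround times: T1=20, T2=2, T3=49, T4=28, T5=48, T6=13
Average turnaround = (20+2+49+28+48+13) / 6 = 160/6 = 26.67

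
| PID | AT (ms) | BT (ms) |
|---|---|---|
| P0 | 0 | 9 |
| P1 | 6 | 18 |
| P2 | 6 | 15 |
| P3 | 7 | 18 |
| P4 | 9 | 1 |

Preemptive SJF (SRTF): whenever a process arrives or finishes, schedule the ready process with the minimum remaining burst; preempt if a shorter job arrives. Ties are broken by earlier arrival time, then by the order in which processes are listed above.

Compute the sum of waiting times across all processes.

Schedule: | P0 0-9 | P4 9-10 | P2 10-25 | P1 25-43 | P3 43-61 |
Completion: P0=9  P1=43  P2=25  P3=61  P4=10
Waiting = turnaround − burst: P0=0, P1=19, P2=4, P3=36, P4=0
Total waiting = 0 + 19 + 4 + 36 + 0 = 59

59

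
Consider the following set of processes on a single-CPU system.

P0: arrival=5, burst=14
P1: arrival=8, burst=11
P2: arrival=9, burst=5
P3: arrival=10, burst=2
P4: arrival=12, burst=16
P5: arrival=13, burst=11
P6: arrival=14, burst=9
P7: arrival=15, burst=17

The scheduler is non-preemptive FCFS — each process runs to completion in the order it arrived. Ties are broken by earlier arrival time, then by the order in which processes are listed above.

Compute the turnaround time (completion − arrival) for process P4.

41

Gantt: | idle 0-5 | P0 5-19 | P1 19-30 | P2 30-35 | P3 35-37 | P4 37-53 | P5 53-64 | P6 64-73 | P7 73-90 |
Completion: P0=19  P1=30  P2=35  P3=37  P4=53  P5=64  P6=73  P7=90
Turnaround(P4) = completion − arrival = 53 − 12 = 41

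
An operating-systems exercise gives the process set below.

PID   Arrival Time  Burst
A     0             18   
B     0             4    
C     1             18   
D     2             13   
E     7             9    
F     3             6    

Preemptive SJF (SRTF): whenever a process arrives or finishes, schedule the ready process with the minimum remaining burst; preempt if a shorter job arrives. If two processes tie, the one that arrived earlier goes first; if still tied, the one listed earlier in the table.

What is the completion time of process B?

4

Schedule: | B 0-4 | F 4-10 | E 10-19 | D 19-32 | A 32-50 | C 50-68 |
Completion: A=50  B=4  C=68  D=32  E=19  F=10
Turnaround (C−A): A=50  B=4  C=67  D=30  E=12  F=7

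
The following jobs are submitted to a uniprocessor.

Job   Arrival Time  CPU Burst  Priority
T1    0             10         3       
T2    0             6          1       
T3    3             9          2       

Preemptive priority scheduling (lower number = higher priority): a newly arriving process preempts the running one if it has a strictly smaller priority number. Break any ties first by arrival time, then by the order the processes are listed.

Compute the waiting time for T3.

3

Timeline: | T2 0-6 | T3 6-15 | T1 15-25 |
Completion: T1=25  T2=6  T3=15
Turnaround (C−A): T1=25  T2=6  T3=12
Waiting(T3) = turnaround − burst = 12 − 9 = 3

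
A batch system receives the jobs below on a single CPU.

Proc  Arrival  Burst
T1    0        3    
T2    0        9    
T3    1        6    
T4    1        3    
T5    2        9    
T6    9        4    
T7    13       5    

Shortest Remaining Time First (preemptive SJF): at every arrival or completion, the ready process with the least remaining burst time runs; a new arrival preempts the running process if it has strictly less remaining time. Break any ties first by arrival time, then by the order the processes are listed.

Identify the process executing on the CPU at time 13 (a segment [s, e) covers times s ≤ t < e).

T6

Schedule: | T1 0-3 | T4 3-6 | T3 6-12 | T6 12-16 | T7 16-21 | T2 21-30 | T5 30-39 |
Completion: T1=3  T2=30  T3=12  T4=6  T5=39  T6=16  T7=21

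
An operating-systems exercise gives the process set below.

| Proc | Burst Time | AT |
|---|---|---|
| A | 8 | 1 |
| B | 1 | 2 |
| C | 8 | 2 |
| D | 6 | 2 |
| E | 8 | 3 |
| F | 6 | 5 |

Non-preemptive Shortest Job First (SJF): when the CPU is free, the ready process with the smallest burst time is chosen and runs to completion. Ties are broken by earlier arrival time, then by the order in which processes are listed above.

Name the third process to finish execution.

Schedule: | idle 0-1 | A 1-9 | B 9-10 | D 10-16 | F 16-22 | C 22-30 | E 30-38 |
Completion: A=9  B=10  C=30  D=16  E=38  F=22
Finish order: A → B → D → F → C → E

D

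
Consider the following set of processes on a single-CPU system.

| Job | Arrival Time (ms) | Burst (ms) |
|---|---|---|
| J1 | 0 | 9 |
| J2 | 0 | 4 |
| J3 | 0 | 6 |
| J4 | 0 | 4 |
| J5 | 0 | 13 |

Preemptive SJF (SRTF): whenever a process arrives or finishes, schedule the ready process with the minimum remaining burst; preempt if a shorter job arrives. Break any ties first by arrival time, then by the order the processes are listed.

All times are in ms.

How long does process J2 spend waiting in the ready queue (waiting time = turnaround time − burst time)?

0

Gantt: | J2 0-4 | J4 4-8 | J3 8-14 | J1 14-23 | J5 23-36 |
Completion: J1=23  J2=4  J3=14  J4=8  J5=36
Waiting(J2) = turnaround − burst = 4 − 4 = 0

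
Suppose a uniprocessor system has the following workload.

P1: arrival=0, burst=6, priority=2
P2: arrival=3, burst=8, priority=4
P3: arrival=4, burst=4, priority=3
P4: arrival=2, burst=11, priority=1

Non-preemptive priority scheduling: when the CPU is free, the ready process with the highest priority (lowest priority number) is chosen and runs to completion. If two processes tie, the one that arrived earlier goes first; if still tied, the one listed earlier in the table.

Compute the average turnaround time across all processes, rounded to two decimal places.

16.00

Timeline: | P1 0-6 | P4 6-17 | P3 17-21 | P2 21-29 |
Completion: P1=6  P2=29  P3=21  P4=17
Turnaround (C−A): P1=6  P2=26  P3=17  P4=15
Turnaround times: P1=6, P2=26, P3=17, P4=15
Average turnaround = (6+26+17+15) / 4 = 64/4 = 16.00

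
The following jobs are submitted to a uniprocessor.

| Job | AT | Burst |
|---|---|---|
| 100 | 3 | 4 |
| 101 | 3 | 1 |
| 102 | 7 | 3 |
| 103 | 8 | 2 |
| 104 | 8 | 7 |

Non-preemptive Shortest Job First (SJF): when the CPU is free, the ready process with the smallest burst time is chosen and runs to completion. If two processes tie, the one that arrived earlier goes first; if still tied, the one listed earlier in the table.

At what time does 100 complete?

8

Gantt: | idle 0-3 | 101 3-4 | 100 4-8 | 103 8-10 | 102 10-13 | 104 13-20 |
Completion: 100=8  101=4  102=13  103=10  104=20
Turnaround (C−A): 100=5  101=1  102=6  103=2  104=12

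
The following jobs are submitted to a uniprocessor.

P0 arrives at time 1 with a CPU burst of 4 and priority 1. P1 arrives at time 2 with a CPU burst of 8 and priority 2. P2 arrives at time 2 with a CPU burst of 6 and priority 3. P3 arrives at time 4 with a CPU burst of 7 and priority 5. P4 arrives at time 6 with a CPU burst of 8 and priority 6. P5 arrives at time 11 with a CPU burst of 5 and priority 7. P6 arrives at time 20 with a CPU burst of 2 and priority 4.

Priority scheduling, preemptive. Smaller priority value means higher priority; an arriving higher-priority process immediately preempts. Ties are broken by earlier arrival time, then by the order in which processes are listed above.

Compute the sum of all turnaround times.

118

Gantt: | idle 0-1 | P0 1-5 | P1 5-13 | P2 13-19 | P3 19-20 | P6 20-22 | P3 22-28 | P4 28-36 | P5 36-41 |
Completion: P0=5  P1=13  P2=19  P3=28  P4=36  P5=41  P6=22
Turnaround = completion − arrival: P0=4, P1=11, P2=17, P3=24, P4=30, P5=30, P6=2
Total turnaround = 4 + 11 + 17 + 24 + 30 + 30 + 2 = 118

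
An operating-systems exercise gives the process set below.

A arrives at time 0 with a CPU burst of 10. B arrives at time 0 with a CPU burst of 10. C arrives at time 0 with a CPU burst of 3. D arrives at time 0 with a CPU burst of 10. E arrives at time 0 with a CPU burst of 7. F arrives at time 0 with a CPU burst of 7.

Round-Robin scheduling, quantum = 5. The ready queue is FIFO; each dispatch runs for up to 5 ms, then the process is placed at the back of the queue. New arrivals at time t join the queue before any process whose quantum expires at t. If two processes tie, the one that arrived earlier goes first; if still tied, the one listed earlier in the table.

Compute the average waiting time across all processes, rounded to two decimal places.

28.67

Timeline: | A 0-5 | B 5-10 | C 10-13 | D 13-18 | E 18-23 | F 23-28 | A 28-33 | B 33-38 | D 38-43 | E 43-45 | F 45-47 |
Completion: A=33  B=38  C=13  D=43  E=45  F=47
Waiting times: A=23, B=28, C=10, D=33, E=38, F=40
Average waiting = (23+28+10+33+38+40) / 6 = 172/6 = 28.67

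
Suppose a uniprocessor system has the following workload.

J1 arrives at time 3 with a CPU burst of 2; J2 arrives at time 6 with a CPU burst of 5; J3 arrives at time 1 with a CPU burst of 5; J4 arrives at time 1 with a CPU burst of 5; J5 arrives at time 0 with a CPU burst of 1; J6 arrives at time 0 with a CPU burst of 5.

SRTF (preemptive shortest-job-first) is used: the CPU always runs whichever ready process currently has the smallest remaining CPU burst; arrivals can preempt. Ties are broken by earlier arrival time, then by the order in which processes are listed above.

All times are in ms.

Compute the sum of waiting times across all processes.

34

Gantt: | J5 0-1 | J6 1-3 | J1 3-5 | J6 5-8 | J3 8-13 | J4 13-18 | J2 18-23 |
Completion: J1=5  J2=23  J3=13  J4=18  J5=1  J6=8
Turnaround (C−A): J1=2  J2=17  J3=12  J4=17  J5=1  J6=8
Waiting = turnaround − burst: J1=0, J2=12, J3=7, J4=12, J5=0, J6=3
Total waiting = 0 + 12 + 7 + 12 + 0 + 3 = 34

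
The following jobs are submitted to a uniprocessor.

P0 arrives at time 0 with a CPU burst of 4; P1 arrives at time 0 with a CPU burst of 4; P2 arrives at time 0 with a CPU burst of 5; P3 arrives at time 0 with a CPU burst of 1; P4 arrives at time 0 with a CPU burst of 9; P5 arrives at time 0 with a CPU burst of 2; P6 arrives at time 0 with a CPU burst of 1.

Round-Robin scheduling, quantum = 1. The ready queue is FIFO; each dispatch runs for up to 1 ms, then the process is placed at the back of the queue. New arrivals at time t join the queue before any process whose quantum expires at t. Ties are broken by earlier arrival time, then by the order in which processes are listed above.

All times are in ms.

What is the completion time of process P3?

4

Gantt: | P0 0-1 | P1 1-2 | P2 2-3 | P3 3-4 | P4 4-5 | P5 5-6 | P6 6-7 | P0 7-8 | P1 8-9 | P2 9-10 | P4 10-11 | P5 11-12 | P0 12-13 | P1 13-14 | P2 14-15 | P4 15-16 | P0 16-17 | P1 17-18 | P2 18-19 | P4 19-20 | P2 20-21 | P4 21-26 |
Completion: P0=17  P1=18  P2=21  P3=4  P4=26  P5=12  P6=7
Turnaround (C−A): P0=17  P1=18  P2=21  P3=4  P4=26  P5=12  P6=7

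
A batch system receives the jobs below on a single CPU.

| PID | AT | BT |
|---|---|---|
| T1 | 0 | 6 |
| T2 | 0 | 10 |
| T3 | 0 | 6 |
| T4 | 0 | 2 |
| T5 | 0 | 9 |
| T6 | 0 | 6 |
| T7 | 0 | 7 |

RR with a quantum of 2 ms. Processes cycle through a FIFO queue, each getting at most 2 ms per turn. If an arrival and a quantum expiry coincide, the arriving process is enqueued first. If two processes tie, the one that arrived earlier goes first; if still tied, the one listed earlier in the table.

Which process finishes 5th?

Schedule: | T1 0-2 | T2 2-4 | T3 4-6 | T4 6-8 | T5 8-10 | T6 10-12 | T7 12-14 | T1 14-16 | T2 16-18 | T3 18-20 | T5 20-22 | T6 22-24 | T7 24-26 | T1 26-28 | T2 28-30 | T3 30-32 | T5 32-34 | T6 34-36 | T7 36-38 | T2 38-40 | T5 40-42 | T7 42-43 | T2 43-45 | T5 45-46 |
Completion: T1=28  T2=45  T3=32  T4=8  T5=46  T6=36  T7=43
Turnaround (C−A): T1=28  T2=45  T3=32  T4=8  T5=46  T6=36  T7=43
Finish order: T4 → T1 → T3 → T6 → T7 → T2 → T5

T7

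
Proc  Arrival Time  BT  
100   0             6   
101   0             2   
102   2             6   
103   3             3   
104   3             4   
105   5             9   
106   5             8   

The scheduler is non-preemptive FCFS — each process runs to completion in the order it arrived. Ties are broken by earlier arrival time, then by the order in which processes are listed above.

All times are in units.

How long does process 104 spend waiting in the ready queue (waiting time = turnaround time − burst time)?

14

Timeline: | 100 0-6 | 101 6-8 | 102 8-14 | 103 14-17 | 104 17-21 | 105 21-30 | 106 30-38 |
Completion: 100=6  101=8  102=14  103=17  104=21  105=30  106=38
Waiting(104) = turnaround − burst = 18 − 4 = 14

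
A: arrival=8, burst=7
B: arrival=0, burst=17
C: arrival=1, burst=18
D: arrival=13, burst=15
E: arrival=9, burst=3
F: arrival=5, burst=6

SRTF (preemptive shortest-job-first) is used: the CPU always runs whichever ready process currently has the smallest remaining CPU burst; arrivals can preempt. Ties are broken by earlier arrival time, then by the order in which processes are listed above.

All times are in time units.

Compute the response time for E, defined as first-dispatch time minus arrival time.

Timeline: | B 0-5 | F 5-11 | E 11-14 | A 14-21 | B 21-33 | D 33-48 | C 48-66 |
Completion: A=21  B=33  C=66  D=48  E=14  F=11
Response(E) = first start − arrival = 11 − 9 = 2

2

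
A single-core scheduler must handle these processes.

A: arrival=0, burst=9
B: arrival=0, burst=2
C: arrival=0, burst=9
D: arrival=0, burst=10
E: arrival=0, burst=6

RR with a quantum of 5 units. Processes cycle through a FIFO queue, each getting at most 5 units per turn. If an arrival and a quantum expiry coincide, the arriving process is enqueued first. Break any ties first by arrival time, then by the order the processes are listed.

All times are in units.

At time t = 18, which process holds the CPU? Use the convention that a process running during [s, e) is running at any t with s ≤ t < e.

E

Schedule: | A 0-5 | B 5-7 | C 7-12 | D 12-17 | E 17-22 | A 22-26 | C 26-30 | D 30-35 | E 35-36 |
Completion: A=26  B=7  C=30  D=35  E=36
Turnaround (C−A): A=26  B=7  C=30  D=35  E=36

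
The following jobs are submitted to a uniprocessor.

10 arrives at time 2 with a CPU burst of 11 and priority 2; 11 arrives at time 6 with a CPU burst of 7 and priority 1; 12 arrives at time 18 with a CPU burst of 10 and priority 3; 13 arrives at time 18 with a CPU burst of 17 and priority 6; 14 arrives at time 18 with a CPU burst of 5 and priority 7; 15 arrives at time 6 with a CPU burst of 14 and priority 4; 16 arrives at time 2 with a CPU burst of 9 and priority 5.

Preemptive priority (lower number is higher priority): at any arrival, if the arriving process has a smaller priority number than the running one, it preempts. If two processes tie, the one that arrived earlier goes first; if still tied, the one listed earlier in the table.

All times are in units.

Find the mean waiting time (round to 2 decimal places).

23.14

Timeline: | idle 0-2 | 10 2-6 | 11 6-13 | 10 13-20 | 12 20-30 | 15 30-44 | 16 44-53 | 13 53-70 | 14 70-75 |
Completion: 10=20  11=13  12=30  13=70  14=75  15=44  16=53
Turnaround (C−A): 10=18  11=7  12=12  13=52  14=57  15=38  16=51
Waiting times: 10=7, 11=0, 12=2, 13=35, 14=52, 15=24, 16=42
Average waiting = (7+0+2+35+52+24+42) / 7 = 162/7 = 23.14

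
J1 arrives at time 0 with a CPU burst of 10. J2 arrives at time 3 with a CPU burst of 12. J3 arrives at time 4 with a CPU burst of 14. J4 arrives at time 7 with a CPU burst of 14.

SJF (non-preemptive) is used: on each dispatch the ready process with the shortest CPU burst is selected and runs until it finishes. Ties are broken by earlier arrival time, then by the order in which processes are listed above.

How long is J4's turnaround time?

Gantt: | J1 0-10 | J2 10-22 | J3 22-36 | J4 36-50 |
Completion: J1=10  J2=22  J3=36  J4=50
Turnaround (C−A): J1=10  J2=19  J3=32  J4=43
Turnaround(J4) = completion − arrival = 50 − 7 = 43

43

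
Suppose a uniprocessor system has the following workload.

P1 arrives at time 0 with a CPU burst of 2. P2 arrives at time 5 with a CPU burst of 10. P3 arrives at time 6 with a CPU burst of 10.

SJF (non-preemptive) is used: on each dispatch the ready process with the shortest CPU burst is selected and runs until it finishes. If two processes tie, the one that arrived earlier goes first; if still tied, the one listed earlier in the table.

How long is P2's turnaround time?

Gantt: | P1 0-2 | idle 2-5 | P2 5-15 | P3 15-25 |
Completion: P1=2  P2=15  P3=25
Turnaround(P2) = completion − arrival = 15 − 5 = 10

10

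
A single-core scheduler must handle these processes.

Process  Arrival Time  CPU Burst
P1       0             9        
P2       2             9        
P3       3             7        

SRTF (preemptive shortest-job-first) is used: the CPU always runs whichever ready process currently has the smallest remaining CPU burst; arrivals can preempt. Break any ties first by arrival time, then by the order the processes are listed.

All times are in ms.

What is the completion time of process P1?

9

Gantt: | P1 0-9 | P3 9-16 | P2 16-25 |
Completion: P1=9  P2=25  P3=16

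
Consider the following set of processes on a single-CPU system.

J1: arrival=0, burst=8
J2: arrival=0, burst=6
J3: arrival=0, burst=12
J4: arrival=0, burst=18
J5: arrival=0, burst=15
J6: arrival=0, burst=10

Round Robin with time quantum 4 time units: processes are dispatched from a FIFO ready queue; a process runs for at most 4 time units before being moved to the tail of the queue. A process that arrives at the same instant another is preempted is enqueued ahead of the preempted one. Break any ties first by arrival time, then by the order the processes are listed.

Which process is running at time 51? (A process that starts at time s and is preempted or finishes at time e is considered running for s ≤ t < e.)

Gantt: | J1 0-4 | J2 4-8 | J3 8-12 | J4 12-16 | J5 16-20 | J6 20-24 | J1 24-28 | J2 28-30 | J3 30-34 | J4 34-38 | J5 38-42 | J6 42-46 | J3 46-50 | J4 50-54 | J5 54-58 | J6 58-60 | J4 60-64 | J5 64-67 | J4 67-69 |
Completion: J1=28  J2=30  J3=50  J4=69  J5=67  J6=60

J4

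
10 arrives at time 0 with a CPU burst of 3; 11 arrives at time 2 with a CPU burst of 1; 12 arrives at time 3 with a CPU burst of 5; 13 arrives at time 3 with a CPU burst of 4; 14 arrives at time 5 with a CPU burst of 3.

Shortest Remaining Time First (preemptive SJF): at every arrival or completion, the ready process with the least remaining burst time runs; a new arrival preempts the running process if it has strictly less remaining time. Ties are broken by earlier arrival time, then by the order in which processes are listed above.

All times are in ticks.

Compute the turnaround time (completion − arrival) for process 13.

5

Timeline: | 10 0-3 | 11 3-4 | 13 4-8 | 14 8-11 | 12 11-16 |
Completion: 10=3  11=4  12=16  13=8  14=11
Turnaround (C−A): 10=3  11=2  12=13  13=5  14=6
Turnaround(13) = completion − arrival = 8 − 3 = 5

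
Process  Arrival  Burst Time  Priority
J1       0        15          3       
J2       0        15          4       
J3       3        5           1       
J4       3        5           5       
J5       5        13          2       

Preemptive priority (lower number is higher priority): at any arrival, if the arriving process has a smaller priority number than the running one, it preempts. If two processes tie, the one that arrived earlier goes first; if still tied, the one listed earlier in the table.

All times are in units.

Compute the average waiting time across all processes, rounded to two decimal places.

Schedule: | J1 0-3 | J3 3-8 | J5 8-21 | J1 21-33 | J2 33-48 | J4 48-53 |
Completion: J1=33  J2=48  J3=8  J4=53  J5=21
Waiting times: J1=18, J2=33, J3=0, J4=45, J5=3
Average waiting = (18+33+0+45+3) / 5 = 99/5 = 19.80

19.80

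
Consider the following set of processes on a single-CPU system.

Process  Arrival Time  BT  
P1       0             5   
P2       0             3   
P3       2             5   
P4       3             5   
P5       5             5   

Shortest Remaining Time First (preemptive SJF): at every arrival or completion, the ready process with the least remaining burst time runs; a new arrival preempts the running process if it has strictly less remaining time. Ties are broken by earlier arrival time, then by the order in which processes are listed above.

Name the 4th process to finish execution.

P4

Gantt: | P2 0-3 | P1 3-8 | P3 8-13 | P4 13-18 | P5 18-23 |
Completion: P1=8  P2=3  P3=13  P4=18  P5=23
Finish order: P2 → P1 → P3 → P4 → P5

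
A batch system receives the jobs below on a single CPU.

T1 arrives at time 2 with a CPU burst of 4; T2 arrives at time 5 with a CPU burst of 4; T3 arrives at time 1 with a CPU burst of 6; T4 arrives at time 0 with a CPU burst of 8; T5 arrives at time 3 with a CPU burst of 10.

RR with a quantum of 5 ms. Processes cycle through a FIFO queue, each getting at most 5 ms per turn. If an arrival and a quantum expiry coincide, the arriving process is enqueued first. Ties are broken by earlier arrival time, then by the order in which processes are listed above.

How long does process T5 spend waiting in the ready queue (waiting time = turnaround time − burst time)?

Schedule: | T4 0-5 | T3 5-10 | T1 10-14 | T5 14-19 | T2 19-23 | T4 23-26 | T3 26-27 | T5 27-32 |
Completion: T1=14  T2=23  T3=27  T4=26  T5=32
Turnaround (C−A): T1=12  T2=18  T3=26  T4=26  T5=29
Waiting(T5) = turnaround − burst = 29 − 10 = 19

19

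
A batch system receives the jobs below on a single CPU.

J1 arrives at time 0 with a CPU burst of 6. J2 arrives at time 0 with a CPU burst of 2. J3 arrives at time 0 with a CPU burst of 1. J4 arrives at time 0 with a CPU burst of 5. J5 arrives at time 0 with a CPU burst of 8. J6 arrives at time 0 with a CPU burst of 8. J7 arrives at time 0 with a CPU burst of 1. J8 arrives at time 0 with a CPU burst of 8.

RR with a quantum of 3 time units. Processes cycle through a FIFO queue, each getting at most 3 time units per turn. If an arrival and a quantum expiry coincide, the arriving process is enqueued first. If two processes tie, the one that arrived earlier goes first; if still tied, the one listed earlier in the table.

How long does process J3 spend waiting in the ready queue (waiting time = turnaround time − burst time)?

5

Gantt: | J1 0-3 | J2 3-5 | J3 5-6 | J4 6-9 | J5 9-12 | J6 12-15 | J7 15-16 | J8 16-19 | J1 19-22 | J4 22-24 | J5 24-27 | J6 27-30 | J8 30-33 | J5 33-35 | J6 35-37 | J8 37-39 |
Completion: J1=22  J2=5  J3=6  J4=24  J5=35  J6=37  J7=16  J8=39
Turnaround (C−A): J1=22  J2=5  J3=6  J4=24  J5=35  J6=37  J7=16  J8=39
Waiting(J3) = turnaround − burst = 6 − 1 = 5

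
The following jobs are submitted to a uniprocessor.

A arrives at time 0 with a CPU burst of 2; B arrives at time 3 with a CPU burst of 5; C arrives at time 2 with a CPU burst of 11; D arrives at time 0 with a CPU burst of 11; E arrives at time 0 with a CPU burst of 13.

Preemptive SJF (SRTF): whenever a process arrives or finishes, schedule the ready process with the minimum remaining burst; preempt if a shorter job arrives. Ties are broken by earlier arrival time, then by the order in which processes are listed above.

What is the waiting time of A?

0

Schedule: | A 0-2 | D 2-3 | B 3-8 | D 8-18 | C 18-29 | E 29-42 |
Completion: A=2  B=8  C=29  D=18  E=42
Turnaround (C−A): A=2  B=5  C=27  D=18  E=42
Waiting(A) = turnaround − burst = 2 − 2 = 0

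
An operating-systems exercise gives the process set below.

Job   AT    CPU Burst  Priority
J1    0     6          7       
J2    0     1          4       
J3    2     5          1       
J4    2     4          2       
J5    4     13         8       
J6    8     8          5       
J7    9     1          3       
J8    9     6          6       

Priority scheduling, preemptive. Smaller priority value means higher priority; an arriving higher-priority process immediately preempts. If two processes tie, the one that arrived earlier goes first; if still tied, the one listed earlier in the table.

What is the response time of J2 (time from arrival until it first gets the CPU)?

0

Schedule: | J2 0-1 | J1 1-2 | J3 2-7 | J4 7-11 | J7 11-12 | J6 12-20 | J8 20-26 | J1 26-31 | J5 31-44 |
Completion: J1=31  J2=1  J3=7  J4=11  J5=44  J6=20  J7=12  J8=26
Response(J2) = first start − arrival = 0 − 0 = 0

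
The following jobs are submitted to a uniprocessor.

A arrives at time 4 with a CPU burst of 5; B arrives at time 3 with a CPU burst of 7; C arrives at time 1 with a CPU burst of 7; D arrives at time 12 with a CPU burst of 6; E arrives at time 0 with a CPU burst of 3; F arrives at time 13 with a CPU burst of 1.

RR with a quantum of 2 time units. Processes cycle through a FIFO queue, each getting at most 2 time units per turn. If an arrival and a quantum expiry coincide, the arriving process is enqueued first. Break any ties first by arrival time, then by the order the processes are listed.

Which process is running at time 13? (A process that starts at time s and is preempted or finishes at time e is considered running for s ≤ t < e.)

A

Timeline: | E 0-2 | C 2-4 | E 4-5 | B 5-7 | A 7-9 | C 9-11 | B 11-13 | A 13-15 | C 15-17 | D 17-19 | F 19-20 | B 20-22 | A 22-23 | C 23-24 | D 24-26 | B 26-27 | D 27-29 |
Completion: A=23  B=27  C=24  D=29  E=5  F=20
Turnaround (C−A): A=19  B=24  C=23  D=17  E=5  F=7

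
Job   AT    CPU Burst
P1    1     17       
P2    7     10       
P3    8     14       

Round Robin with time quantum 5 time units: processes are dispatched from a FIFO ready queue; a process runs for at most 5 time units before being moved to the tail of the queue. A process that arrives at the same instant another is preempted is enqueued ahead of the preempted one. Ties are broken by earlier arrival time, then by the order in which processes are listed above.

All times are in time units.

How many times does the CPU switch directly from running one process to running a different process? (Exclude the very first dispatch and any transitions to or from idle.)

7

Timeline: | idle 0-1 | P1 1-11 | P2 11-16 | P3 16-21 | P1 21-26 | P2 26-31 | P3 31-36 | P1 36-38 | P3 38-42 |
Completion: P1=38  P2=31  P3=42
Turnaround (C−A): P1=37  P2=24  P3=34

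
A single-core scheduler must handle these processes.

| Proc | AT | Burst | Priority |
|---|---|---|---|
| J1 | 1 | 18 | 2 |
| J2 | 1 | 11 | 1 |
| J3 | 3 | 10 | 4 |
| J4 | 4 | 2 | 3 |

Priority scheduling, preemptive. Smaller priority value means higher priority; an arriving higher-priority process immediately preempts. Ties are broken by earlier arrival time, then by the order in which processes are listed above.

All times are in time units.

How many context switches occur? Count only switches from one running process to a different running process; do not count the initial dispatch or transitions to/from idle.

Gantt: | idle 0-1 | J2 1-12 | J1 12-30 | J4 30-32 | J3 32-42 |
Completion: J1=30  J2=12  J3=42  J4=32
Turnaround (C−A): J1=29  J2=11  J3=39  J4=28

3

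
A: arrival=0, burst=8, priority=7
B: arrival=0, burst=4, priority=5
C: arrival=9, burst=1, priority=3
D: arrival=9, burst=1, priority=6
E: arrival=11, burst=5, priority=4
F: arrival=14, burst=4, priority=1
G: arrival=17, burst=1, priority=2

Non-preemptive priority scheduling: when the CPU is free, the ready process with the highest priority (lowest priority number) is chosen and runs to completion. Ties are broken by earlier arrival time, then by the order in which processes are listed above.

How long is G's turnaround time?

Gantt: | B 0-4 | A 4-12 | C 12-13 | E 13-18 | F 18-22 | G 22-23 | D 23-24 |
Completion: A=12  B=4  C=13  D=24  E=18  F=22  G=23
Turnaround(G) = completion − arrival = 23 − 17 = 6

6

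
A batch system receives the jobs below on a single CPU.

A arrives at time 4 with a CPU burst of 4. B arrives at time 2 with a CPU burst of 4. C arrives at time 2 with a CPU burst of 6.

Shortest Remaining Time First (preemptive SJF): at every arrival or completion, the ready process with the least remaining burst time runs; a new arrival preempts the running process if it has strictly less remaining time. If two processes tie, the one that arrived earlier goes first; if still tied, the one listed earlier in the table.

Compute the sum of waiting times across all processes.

Timeline: | idle 0-2 | B 2-6 | A 6-10 | C 10-16 |
Completion: A=10  B=6  C=16
Waiting = turnaround − burst: A=2, B=0, C=8
Total waiting = 2 + 0 + 8 = 10

10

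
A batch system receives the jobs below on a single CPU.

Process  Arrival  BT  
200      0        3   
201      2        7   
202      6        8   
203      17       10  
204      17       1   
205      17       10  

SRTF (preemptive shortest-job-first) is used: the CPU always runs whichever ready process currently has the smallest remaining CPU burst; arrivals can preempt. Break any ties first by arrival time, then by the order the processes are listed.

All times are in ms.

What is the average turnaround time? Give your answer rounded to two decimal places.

9.83

Timeline: | 200 0-3 | 201 3-10 | 202 10-18 | 204 18-19 | 203 19-29 | 205 29-39 |
Completion: 200=3  201=10  202=18  203=29  204=19  205=39
Turnaround times: 200=3, 201=8, 202=12, 203=12, 204=2, 205=22
Average turnaround = (3+8+12+12+2+22) / 6 = 59/6 = 9.83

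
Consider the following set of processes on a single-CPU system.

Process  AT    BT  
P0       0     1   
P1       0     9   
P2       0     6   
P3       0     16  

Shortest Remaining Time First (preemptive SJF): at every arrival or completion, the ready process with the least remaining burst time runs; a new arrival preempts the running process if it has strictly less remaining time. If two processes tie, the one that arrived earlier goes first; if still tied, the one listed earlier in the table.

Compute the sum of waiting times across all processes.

24

Schedule: | P0 0-1 | P2 1-7 | P1 7-16 | P3 16-32 |
Completion: P0=1  P1=16  P2=7  P3=32
Waiting = turnaround − burst: P0=0, P1=7, P2=1, P3=16
Total waiting = 0 + 7 + 1 + 16 = 24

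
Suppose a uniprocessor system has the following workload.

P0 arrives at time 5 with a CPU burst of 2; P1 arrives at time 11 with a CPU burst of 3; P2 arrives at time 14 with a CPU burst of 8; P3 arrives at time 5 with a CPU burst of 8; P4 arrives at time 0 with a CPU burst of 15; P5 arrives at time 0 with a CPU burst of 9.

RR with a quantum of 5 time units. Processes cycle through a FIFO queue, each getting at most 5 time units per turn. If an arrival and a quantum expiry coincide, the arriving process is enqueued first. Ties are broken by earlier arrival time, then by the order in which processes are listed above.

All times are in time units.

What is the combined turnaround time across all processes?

Timeline: | P4 0-5 | P5 5-10 | P0 10-12 | P3 12-17 | P4 17-22 | P5 22-26 | P1 26-29 | P2 29-34 | P3 34-37 | P4 37-42 | P2 42-45 |
Completion: P0=12  P1=29  P2=45  P3=37  P4=42  P5=26
Turnaround = completion − arrival: P0=7, P1=18, P2=31, P3=32, P4=42, P5=26
Total turnaround = 7 + 18 + 31 + 32 + 42 + 26 = 156

156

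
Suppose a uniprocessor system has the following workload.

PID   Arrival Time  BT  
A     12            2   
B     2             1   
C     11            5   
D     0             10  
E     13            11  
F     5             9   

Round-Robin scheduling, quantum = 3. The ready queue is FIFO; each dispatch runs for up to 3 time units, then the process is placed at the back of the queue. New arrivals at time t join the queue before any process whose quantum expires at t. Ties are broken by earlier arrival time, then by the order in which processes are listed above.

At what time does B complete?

Schedule: | D 0-3 | B 3-4 | D 4-7 | F 7-10 | D 10-13 | F 13-16 | C 16-19 | A 19-21 | E 21-24 | D 24-25 | F 25-28 | C 28-30 | E 30-38 |
Completion: A=21  B=4  C=30  D=25  E=38  F=28
Turnaround (C−A): A=9  B=2  C=19  D=25  E=25  F=23

4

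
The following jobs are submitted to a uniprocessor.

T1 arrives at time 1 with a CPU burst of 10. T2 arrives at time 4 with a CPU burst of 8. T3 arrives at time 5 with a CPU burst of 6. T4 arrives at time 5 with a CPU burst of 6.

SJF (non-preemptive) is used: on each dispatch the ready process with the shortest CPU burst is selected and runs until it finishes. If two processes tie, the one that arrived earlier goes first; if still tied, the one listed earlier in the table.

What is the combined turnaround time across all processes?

67

Gantt: | idle 0-1 | T1 1-11 | T3 11-17 | T4 17-23 | T2 23-31 |
Completion: T1=11  T2=31  T3=17  T4=23
Turnaround (C−A): T1=10  T2=27  T3=12  T4=18
Turnaround = completion − arrival: T1=10, T2=27, T3=12, T4=18
Total turnaround = 10 + 27 + 12 + 18 = 67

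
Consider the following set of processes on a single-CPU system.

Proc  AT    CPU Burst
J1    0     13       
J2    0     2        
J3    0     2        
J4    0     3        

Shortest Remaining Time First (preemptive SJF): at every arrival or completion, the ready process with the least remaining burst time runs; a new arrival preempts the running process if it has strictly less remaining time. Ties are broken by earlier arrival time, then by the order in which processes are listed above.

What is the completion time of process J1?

20

Gantt: | J2 0-2 | J3 2-4 | J4 4-7 | J1 7-20 |
Completion: J1=20  J2=2  J3=4  J4=7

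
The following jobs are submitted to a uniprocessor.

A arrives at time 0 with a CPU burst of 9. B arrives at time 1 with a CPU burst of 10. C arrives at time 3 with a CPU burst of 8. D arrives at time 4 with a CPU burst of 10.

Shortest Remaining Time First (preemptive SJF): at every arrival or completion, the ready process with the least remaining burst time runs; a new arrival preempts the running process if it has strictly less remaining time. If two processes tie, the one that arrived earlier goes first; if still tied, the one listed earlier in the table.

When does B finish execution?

27

Gantt: | A 0-9 | C 9-17 | B 17-27 | D 27-37 |
Completion: A=9  B=27  C=17  D=37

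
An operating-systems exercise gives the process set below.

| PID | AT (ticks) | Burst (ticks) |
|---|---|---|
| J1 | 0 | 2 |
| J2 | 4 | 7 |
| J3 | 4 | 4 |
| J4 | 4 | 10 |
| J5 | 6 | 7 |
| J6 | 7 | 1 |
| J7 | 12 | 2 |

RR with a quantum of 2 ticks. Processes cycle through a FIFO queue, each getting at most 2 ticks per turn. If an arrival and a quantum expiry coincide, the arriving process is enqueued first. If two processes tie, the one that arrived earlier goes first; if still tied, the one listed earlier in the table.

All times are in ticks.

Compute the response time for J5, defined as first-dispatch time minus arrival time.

Gantt: | J1 0-2 | idle 2-4 | J2 4-6 | J3 6-8 | J4 8-10 | J5 10-12 | J2 12-14 | J6 14-15 | J3 15-17 | J4 17-19 | J7 19-21 | J5 21-23 | J2 23-25 | J4 25-27 | J5 27-29 | J2 29-30 | J4 30-32 | J5 32-33 | J4 33-35 |
Completion: J1=2  J2=30  J3=17  J4=35  J5=33  J6=15  J7=21
Response(J5) = first start − arrival = 10 − 6 = 4

4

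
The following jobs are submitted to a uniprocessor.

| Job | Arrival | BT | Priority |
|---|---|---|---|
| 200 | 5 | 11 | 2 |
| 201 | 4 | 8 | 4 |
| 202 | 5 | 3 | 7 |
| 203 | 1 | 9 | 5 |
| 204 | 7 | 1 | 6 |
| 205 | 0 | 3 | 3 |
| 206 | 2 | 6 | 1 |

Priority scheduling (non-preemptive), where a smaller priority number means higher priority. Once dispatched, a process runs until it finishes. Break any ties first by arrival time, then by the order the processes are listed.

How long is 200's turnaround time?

15

Schedule: | 205 0-3 | 206 3-9 | 200 9-20 | 201 20-28 | 203 28-37 | 204 37-38 | 202 38-41 |
Completion: 200=20  201=28  202=41  203=37  204=38  205=3  206=9
Turnaround (C−A): 200=15  201=24  202=36  203=36  204=31  205=3  206=7
Turnaround(200) = completion − arrival = 20 − 5 = 15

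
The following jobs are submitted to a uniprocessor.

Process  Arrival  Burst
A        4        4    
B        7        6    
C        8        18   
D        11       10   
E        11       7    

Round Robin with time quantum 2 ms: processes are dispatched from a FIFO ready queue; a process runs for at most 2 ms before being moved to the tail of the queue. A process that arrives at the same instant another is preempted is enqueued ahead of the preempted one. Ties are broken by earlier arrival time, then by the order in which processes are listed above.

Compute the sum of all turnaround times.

Timeline: | idle 0-4 | A 4-8 | B 8-10 | C 10-12 | B 12-14 | D 14-16 | E 16-18 | C 18-20 | B 20-22 | D 22-24 | E 24-26 | C 26-28 | D 28-30 | E 30-32 | C 32-34 | D 34-36 | E 36-37 | C 37-39 | D 39-41 | C 41-49 |
Completion: A=8  B=22  C=49  D=41  E=37
Turnaround = completion − arrival: A=4, B=15, C=41, D=30, E=26
Total turnaround = 4 + 15 + 41 + 30 + 26 = 116

116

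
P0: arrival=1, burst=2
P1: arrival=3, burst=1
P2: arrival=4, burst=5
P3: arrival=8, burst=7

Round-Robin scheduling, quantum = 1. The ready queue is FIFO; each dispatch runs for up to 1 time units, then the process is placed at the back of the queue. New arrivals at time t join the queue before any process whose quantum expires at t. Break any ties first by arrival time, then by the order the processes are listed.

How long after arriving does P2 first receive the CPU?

0

Timeline: | idle 0-1 | P0 1-3 | P1 3-4 | P2 4-8 | P3 8-9 | P2 9-10 | P3 10-16 |
Completion: P0=3  P1=4  P2=10  P3=16
Response(P2) = first start − arrival = 4 − 4 = 0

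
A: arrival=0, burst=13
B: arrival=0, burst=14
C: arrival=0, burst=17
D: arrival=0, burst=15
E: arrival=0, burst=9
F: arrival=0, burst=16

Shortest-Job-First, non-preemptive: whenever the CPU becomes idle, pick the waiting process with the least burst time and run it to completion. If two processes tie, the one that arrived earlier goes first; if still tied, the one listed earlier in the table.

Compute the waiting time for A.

Timeline: | E 0-9 | A 9-22 | B 22-36 | D 36-51 | F 51-67 | C 67-84 |
Completion: A=22  B=36  C=84  D=51  E=9  F=67
Waiting(A) = turnaround − burst = 22 − 13 = 9

9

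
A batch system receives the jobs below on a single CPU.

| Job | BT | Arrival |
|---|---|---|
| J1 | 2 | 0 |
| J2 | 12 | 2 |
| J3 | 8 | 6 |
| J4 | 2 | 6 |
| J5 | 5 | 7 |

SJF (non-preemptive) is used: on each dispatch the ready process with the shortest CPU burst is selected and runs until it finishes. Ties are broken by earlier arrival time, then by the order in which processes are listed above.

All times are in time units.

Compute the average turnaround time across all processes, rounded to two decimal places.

Gantt: | J1 0-2 | J2 2-14 | J4 14-16 | J5 16-21 | J3 21-29 |
Completion: J1=2  J2=14  J3=29  J4=16  J5=21
Turnaround times: J1=2, J2=12, J3=23, J4=10, J5=14
Average turnaround = (2+12+23+10+14) / 5 = 61/5 = 12.20

12.20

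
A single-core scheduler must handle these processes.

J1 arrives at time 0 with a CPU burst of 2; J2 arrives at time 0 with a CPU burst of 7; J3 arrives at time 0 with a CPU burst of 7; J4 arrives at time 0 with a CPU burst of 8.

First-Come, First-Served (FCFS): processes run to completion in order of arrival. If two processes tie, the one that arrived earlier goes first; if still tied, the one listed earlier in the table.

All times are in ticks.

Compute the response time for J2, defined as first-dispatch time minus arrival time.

Schedule: | J1 0-2 | J2 2-9 | J3 9-16 | J4 16-24 |
Completion: J1=2  J2=9  J3=16  J4=24
Turnaround (C−A): J1=2  J2=9  J3=16  J4=24
Response(J2) = first start − arrival = 2 − 0 = 2

2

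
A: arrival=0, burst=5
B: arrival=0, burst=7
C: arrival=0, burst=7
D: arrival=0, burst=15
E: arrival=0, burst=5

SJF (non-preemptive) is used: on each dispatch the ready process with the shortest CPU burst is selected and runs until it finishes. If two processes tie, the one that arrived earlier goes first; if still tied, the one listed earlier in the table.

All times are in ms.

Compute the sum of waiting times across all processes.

Gantt: | A 0-5 | E 5-10 | B 10-17 | C 17-24 | D 24-39 |
Completion: A=5  B=17  C=24  D=39  E=10
Waiting = turnaround − burst: A=0, B=10, C=17, D=24, E=5
Total waiting = 0 + 10 + 17 + 24 + 5 = 56

56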